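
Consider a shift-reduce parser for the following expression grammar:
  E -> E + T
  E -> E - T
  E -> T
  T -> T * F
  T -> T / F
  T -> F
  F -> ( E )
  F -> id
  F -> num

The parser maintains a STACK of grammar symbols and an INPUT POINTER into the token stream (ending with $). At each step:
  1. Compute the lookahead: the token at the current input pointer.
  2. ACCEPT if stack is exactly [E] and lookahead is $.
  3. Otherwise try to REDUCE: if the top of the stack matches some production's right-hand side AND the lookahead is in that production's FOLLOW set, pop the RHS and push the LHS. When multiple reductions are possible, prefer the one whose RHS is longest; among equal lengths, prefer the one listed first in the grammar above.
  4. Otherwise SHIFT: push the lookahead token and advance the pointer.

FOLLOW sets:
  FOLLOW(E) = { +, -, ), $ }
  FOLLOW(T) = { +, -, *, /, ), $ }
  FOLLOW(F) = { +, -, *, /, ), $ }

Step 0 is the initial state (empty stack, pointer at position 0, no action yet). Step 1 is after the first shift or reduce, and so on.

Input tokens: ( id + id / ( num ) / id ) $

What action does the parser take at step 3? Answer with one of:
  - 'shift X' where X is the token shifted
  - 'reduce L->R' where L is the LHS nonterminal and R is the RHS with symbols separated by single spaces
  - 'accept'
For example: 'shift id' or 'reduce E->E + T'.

Answer: reduce F->id

Derivation:
Step 1: shift (. Stack=[(] ptr=1 lookahead=id remaining=[id + id / ( num ) / id ) $]
Step 2: shift id. Stack=[( id] ptr=2 lookahead=+ remaining=[+ id / ( num ) / id ) $]
Step 3: reduce F->id. Stack=[( F] ptr=2 lookahead=+ remaining=[+ id / ( num ) / id ) $]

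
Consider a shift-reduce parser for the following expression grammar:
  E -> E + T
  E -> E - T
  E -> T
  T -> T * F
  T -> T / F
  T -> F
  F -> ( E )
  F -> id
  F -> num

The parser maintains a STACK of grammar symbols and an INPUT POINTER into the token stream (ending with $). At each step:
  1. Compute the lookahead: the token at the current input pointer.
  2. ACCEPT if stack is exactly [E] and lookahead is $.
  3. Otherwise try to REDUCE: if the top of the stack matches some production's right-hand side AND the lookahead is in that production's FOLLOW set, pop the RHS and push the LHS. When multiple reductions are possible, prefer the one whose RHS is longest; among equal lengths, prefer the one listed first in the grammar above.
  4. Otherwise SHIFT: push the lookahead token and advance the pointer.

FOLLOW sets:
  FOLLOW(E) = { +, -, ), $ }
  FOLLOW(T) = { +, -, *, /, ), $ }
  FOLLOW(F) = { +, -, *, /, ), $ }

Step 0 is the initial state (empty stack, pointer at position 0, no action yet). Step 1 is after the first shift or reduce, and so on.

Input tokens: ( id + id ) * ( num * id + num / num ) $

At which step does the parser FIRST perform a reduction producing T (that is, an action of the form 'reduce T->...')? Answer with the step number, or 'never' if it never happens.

Step 1: shift (. Stack=[(] ptr=1 lookahead=id remaining=[id + id ) * ( num * id + num / num ) $]
Step 2: shift id. Stack=[( id] ptr=2 lookahead=+ remaining=[+ id ) * ( num * id + num / num ) $]
Step 3: reduce F->id. Stack=[( F] ptr=2 lookahead=+ remaining=[+ id ) * ( num * id + num / num ) $]
Step 4: reduce T->F. Stack=[( T] ptr=2 lookahead=+ remaining=[+ id ) * ( num * id + num / num ) $]

Answer: 4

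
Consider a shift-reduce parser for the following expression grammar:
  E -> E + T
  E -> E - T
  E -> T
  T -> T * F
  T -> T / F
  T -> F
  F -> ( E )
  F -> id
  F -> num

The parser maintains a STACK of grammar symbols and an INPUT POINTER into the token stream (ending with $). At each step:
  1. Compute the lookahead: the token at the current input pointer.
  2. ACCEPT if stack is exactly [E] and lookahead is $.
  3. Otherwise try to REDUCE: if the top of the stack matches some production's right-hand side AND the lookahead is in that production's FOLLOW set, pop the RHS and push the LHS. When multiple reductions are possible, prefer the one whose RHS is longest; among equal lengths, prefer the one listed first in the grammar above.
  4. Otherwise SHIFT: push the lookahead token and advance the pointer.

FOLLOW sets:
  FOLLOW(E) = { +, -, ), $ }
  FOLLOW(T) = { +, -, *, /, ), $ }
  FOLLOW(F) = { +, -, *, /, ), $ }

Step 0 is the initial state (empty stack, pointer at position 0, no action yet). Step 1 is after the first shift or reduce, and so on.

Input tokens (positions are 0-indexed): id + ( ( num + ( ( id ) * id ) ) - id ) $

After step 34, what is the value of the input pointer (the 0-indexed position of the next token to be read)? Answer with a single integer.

Step 1: shift id. Stack=[id] ptr=1 lookahead=+ remaining=[+ ( ( num + ( ( id ) * id ) ) - id ) $]
Step 2: reduce F->id. Stack=[F] ptr=1 lookahead=+ remaining=[+ ( ( num + ( ( id ) * id ) ) - id ) $]
Step 3: reduce T->F. Stack=[T] ptr=1 lookahead=+ remaining=[+ ( ( num + ( ( id ) * id ) ) - id ) $]
Step 4: reduce E->T. Stack=[E] ptr=1 lookahead=+ remaining=[+ ( ( num + ( ( id ) * id ) ) - id ) $]
Step 5: shift +. Stack=[E +] ptr=2 lookahead=( remaining=[( ( num + ( ( id ) * id ) ) - id ) $]
Step 6: shift (. Stack=[E + (] ptr=3 lookahead=( remaining=[( num + ( ( id ) * id ) ) - id ) $]
Step 7: shift (. Stack=[E + ( (] ptr=4 lookahead=num remaining=[num + ( ( id ) * id ) ) - id ) $]
Step 8: shift num. Stack=[E + ( ( num] ptr=5 lookahead=+ remaining=[+ ( ( id ) * id ) ) - id ) $]
Step 9: reduce F->num. Stack=[E + ( ( F] ptr=5 lookahead=+ remaining=[+ ( ( id ) * id ) ) - id ) $]
Step 10: reduce T->F. Stack=[E + ( ( T] ptr=5 lookahead=+ remaining=[+ ( ( id ) * id ) ) - id ) $]
Step 11: reduce E->T. Stack=[E + ( ( E] ptr=5 lookahead=+ remaining=[+ ( ( id ) * id ) ) - id ) $]
Step 12: shift +. Stack=[E + ( ( E +] ptr=6 lookahead=( remaining=[( ( id ) * id ) ) - id ) $]
Step 13: shift (. Stack=[E + ( ( E + (] ptr=7 lookahead=( remaining=[( id ) * id ) ) - id ) $]
Step 14: shift (. Stack=[E + ( ( E + ( (] ptr=8 lookahead=id remaining=[id ) * id ) ) - id ) $]
Step 15: shift id. Stack=[E + ( ( E + ( ( id] ptr=9 lookahead=) remaining=[) * id ) ) - id ) $]
Step 16: reduce F->id. Stack=[E + ( ( E + ( ( F] ptr=9 lookahead=) remaining=[) * id ) ) - id ) $]
Step 17: reduce T->F. Stack=[E + ( ( E + ( ( T] ptr=9 lookahead=) remaining=[) * id ) ) - id ) $]
Step 18: reduce E->T. Stack=[E + ( ( E + ( ( E] ptr=9 lookahead=) remaining=[) * id ) ) - id ) $]
Step 19: shift ). Stack=[E + ( ( E + ( ( E )] ptr=10 lookahead=* remaining=[* id ) ) - id ) $]
Step 20: reduce F->( E ). Stack=[E + ( ( E + ( F] ptr=10 lookahead=* remaining=[* id ) ) - id ) $]
Step 21: reduce T->F. Stack=[E + ( ( E + ( T] ptr=10 lookahead=* remaining=[* id ) ) - id ) $]
Step 22: shift *. Stack=[E + ( ( E + ( T *] ptr=11 lookahead=id remaining=[id ) ) - id ) $]
Step 23: shift id. Stack=[E + ( ( E + ( T * id] ptr=12 lookahead=) remaining=[) ) - id ) $]
Step 24: reduce F->id. Stack=[E + ( ( E + ( T * F] ptr=12 lookahead=) remaining=[) ) - id ) $]
Step 25: reduce T->T * F. Stack=[E + ( ( E + ( T] ptr=12 lookahead=) remaining=[) ) - id ) $]
Step 26: reduce E->T. Stack=[E + ( ( E + ( E] ptr=12 lookahead=) remaining=[) ) - id ) $]
Step 27: shift ). Stack=[E + ( ( E + ( E )] ptr=13 lookahead=) remaining=[) - id ) $]
Step 28: reduce F->( E ). Stack=[E + ( ( E + F] ptr=13 lookahead=) remaining=[) - id ) $]
Step 29: reduce T->F. Stack=[E + ( ( E + T] ptr=13 lookahead=) remaining=[) - id ) $]
Step 30: reduce E->E + T. Stack=[E + ( ( E] ptr=13 lookahead=) remaining=[) - id ) $]
Step 31: shift ). Stack=[E + ( ( E )] ptr=14 lookahead=- remaining=[- id ) $]
Step 32: reduce F->( E ). Stack=[E + ( F] ptr=14 lookahead=- remaining=[- id ) $]
Step 33: reduce T->F. Stack=[E + ( T] ptr=14 lookahead=- remaining=[- id ) $]
Step 34: reduce E->T. Stack=[E + ( E] ptr=14 lookahead=- remaining=[- id ) $]

Answer: 14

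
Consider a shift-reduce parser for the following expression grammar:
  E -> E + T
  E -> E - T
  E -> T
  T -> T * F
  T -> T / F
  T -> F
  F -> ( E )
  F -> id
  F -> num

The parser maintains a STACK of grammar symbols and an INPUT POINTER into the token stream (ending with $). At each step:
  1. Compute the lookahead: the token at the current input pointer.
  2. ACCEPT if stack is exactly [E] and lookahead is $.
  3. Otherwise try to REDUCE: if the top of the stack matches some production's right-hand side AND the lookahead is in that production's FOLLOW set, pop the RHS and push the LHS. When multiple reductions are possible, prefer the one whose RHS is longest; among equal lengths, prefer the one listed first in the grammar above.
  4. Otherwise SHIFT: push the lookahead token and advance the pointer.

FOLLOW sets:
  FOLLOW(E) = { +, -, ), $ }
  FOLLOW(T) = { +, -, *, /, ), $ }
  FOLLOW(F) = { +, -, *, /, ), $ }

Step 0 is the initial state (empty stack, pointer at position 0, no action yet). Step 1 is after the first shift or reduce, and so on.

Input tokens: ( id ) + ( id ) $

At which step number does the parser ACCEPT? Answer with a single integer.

Answer: 20

Derivation:
Step 1: shift (. Stack=[(] ptr=1 lookahead=id remaining=[id ) + ( id ) $]
Step 2: shift id. Stack=[( id] ptr=2 lookahead=) remaining=[) + ( id ) $]
Step 3: reduce F->id. Stack=[( F] ptr=2 lookahead=) remaining=[) + ( id ) $]
Step 4: reduce T->F. Stack=[( T] ptr=2 lookahead=) remaining=[) + ( id ) $]
Step 5: reduce E->T. Stack=[( E] ptr=2 lookahead=) remaining=[) + ( id ) $]
Step 6: shift ). Stack=[( E )] ptr=3 lookahead=+ remaining=[+ ( id ) $]
Step 7: reduce F->( E ). Stack=[F] ptr=3 lookahead=+ remaining=[+ ( id ) $]
Step 8: reduce T->F. Stack=[T] ptr=3 lookahead=+ remaining=[+ ( id ) $]
Step 9: reduce E->T. Stack=[E] ptr=3 lookahead=+ remaining=[+ ( id ) $]
Step 10: shift +. Stack=[E +] ptr=4 lookahead=( remaining=[( id ) $]
Step 11: shift (. Stack=[E + (] ptr=5 lookahead=id remaining=[id ) $]
Step 12: shift id. Stack=[E + ( id] ptr=6 lookahead=) remaining=[) $]
Step 13: reduce F->id. Stack=[E + ( F] ptr=6 lookahead=) remaining=[) $]
Step 14: reduce T->F. Stack=[E + ( T] ptr=6 lookahead=) remaining=[) $]
Step 15: reduce E->T. Stack=[E + ( E] ptr=6 lookahead=) remaining=[) $]
Step 16: shift ). Stack=[E + ( E )] ptr=7 lookahead=$ remaining=[$]
Step 17: reduce F->( E ). Stack=[E + F] ptr=7 lookahead=$ remaining=[$]
Step 18: reduce T->F. Stack=[E + T] ptr=7 lookahead=$ remaining=[$]
Step 19: reduce E->E + T. Stack=[E] ptr=7 lookahead=$ remaining=[$]
Step 20: accept. Stack=[E] ptr=7 lookahead=$ remaining=[$]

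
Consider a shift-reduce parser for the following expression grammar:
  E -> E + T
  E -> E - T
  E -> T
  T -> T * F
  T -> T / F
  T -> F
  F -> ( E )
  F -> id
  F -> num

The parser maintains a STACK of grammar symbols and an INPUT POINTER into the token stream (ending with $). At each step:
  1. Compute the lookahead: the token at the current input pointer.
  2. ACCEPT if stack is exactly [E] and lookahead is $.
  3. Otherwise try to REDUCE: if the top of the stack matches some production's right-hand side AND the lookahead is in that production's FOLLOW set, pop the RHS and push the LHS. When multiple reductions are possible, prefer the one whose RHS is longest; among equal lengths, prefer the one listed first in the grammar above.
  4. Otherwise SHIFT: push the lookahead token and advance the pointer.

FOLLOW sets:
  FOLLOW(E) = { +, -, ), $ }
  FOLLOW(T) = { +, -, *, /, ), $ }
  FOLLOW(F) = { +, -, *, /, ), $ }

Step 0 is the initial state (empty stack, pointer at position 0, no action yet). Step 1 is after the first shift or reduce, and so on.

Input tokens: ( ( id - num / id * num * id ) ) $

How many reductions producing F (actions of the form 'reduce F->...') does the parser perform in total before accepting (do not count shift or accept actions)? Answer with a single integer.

Answer: 7

Derivation:
Step 1: shift (. Stack=[(] ptr=1 lookahead=( remaining=[( id - num / id * num * id ) ) $]
Step 2: shift (. Stack=[( (] ptr=2 lookahead=id remaining=[id - num / id * num * id ) ) $]
Step 3: shift id. Stack=[( ( id] ptr=3 lookahead=- remaining=[- num / id * num * id ) ) $]
Step 4: reduce F->id. Stack=[( ( F] ptr=3 lookahead=- remaining=[- num / id * num * id ) ) $]
Step 5: reduce T->F. Stack=[( ( T] ptr=3 lookahead=- remaining=[- num / id * num * id ) ) $]
Step 6: reduce E->T. Stack=[( ( E] ptr=3 lookahead=- remaining=[- num / id * num * id ) ) $]
Step 7: shift -. Stack=[( ( E -] ptr=4 lookahead=num remaining=[num / id * num * id ) ) $]
Step 8: shift num. Stack=[( ( E - num] ptr=5 lookahead=/ remaining=[/ id * num * id ) ) $]
Step 9: reduce F->num. Stack=[( ( E - F] ptr=5 lookahead=/ remaining=[/ id * num * id ) ) $]
Step 10: reduce T->F. Stack=[( ( E - T] ptr=5 lookahead=/ remaining=[/ id * num * id ) ) $]
Step 11: shift /. Stack=[( ( E - T /] ptr=6 lookahead=id remaining=[id * num * id ) ) $]
Step 12: shift id. Stack=[( ( E - T / id] ptr=7 lookahead=* remaining=[* num * id ) ) $]
Step 13: reduce F->id. Stack=[( ( E - T / F] ptr=7 lookahead=* remaining=[* num * id ) ) $]
Step 14: reduce T->T / F. Stack=[( ( E - T] ptr=7 lookahead=* remaining=[* num * id ) ) $]
Step 15: shift *. Stack=[( ( E - T *] ptr=8 lookahead=num remaining=[num * id ) ) $]
Step 16: shift num. Stack=[( ( E - T * num] ptr=9 lookahead=* remaining=[* id ) ) $]
Step 17: reduce F->num. Stack=[( ( E - T * F] ptr=9 lookahead=* remaining=[* id ) ) $]
Step 18: reduce T->T * F. Stack=[( ( E - T] ptr=9 lookahead=* remaining=[* id ) ) $]
Step 19: shift *. Stack=[( ( E - T *] ptr=10 lookahead=id remaining=[id ) ) $]
Step 20: shift id. Stack=[( ( E - T * id] ptr=11 lookahead=) remaining=[) ) $]
Step 21: reduce F->id. Stack=[( ( E - T * F] ptr=11 lookahead=) remaining=[) ) $]
Step 22: reduce T->T * F. Stack=[( ( E - T] ptr=11 lookahead=) remaining=[) ) $]
Step 23: reduce E->E - T. Stack=[( ( E] ptr=11 lookahead=) remaining=[) ) $]
Step 24: shift ). Stack=[( ( E )] ptr=12 lookahead=) remaining=[) $]
Step 25: reduce F->( E ). Stack=[( F] ptr=12 lookahead=) remaining=[) $]
Step 26: reduce T->F. Stack=[( T] ptr=12 lookahead=) remaining=[) $]
Step 27: reduce E->T. Stack=[( E] ptr=12 lookahead=) remaining=[) $]
Step 28: shift ). Stack=[( E )] ptr=13 lookahead=$ remaining=[$]
Step 29: reduce F->( E ). Stack=[F] ptr=13 lookahead=$ remaining=[$]
Step 30: reduce T->F. Stack=[T] ptr=13 lookahead=$ remaining=[$]
Step 31: reduce E->T. Stack=[E] ptr=13 lookahead=$ remaining=[$]
Step 32: accept. Stack=[E] ptr=13 lookahead=$ remaining=[$]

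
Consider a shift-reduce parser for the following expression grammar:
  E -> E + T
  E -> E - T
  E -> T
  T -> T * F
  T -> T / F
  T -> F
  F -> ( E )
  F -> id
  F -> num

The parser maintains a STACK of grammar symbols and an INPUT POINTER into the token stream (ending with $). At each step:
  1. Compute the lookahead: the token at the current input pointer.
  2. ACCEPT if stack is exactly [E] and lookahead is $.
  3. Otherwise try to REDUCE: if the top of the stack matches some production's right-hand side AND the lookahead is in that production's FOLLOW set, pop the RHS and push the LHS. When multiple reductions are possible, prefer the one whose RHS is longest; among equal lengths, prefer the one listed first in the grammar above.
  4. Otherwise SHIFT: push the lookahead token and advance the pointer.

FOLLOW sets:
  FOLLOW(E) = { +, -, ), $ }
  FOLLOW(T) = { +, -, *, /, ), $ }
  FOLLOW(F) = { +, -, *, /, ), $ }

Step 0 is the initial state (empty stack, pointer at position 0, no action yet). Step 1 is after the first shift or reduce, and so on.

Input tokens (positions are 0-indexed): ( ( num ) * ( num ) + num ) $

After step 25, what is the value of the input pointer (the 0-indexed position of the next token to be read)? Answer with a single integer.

Answer: 11

Derivation:
Step 1: shift (. Stack=[(] ptr=1 lookahead=( remaining=[( num ) * ( num ) + num ) $]
Step 2: shift (. Stack=[( (] ptr=2 lookahead=num remaining=[num ) * ( num ) + num ) $]
Step 3: shift num. Stack=[( ( num] ptr=3 lookahead=) remaining=[) * ( num ) + num ) $]
Step 4: reduce F->num. Stack=[( ( F] ptr=3 lookahead=) remaining=[) * ( num ) + num ) $]
Step 5: reduce T->F. Stack=[( ( T] ptr=3 lookahead=) remaining=[) * ( num ) + num ) $]
Step 6: reduce E->T. Stack=[( ( E] ptr=3 lookahead=) remaining=[) * ( num ) + num ) $]
Step 7: shift ). Stack=[( ( E )] ptr=4 lookahead=* remaining=[* ( num ) + num ) $]
Step 8: reduce F->( E ). Stack=[( F] ptr=4 lookahead=* remaining=[* ( num ) + num ) $]
Step 9: reduce T->F. Stack=[( T] ptr=4 lookahead=* remaining=[* ( num ) + num ) $]
Step 10: shift *. Stack=[( T *] ptr=5 lookahead=( remaining=[( num ) + num ) $]
Step 11: shift (. Stack=[( T * (] ptr=6 lookahead=num remaining=[num ) + num ) $]
Step 12: shift num. Stack=[( T * ( num] ptr=7 lookahead=) remaining=[) + num ) $]
Step 13: reduce F->num. Stack=[( T * ( F] ptr=7 lookahead=) remaining=[) + num ) $]
Step 14: reduce T->F. Stack=[( T * ( T] ptr=7 lookahead=) remaining=[) + num ) $]
Step 15: reduce E->T. Stack=[( T * ( E] ptr=7 lookahead=) remaining=[) + num ) $]
Step 16: shift ). Stack=[( T * ( E )] ptr=8 lookahead=+ remaining=[+ num ) $]
Step 17: reduce F->( E ). Stack=[( T * F] ptr=8 lookahead=+ remaining=[+ num ) $]
Step 18: reduce T->T * F. Stack=[( T] ptr=8 lookahead=+ remaining=[+ num ) $]
Step 19: reduce E->T. Stack=[( E] ptr=8 lookahead=+ remaining=[+ num ) $]
Step 20: shift +. Stack=[( E +] ptr=9 lookahead=num remaining=[num ) $]
Step 21: shift num. Stack=[( E + num] ptr=10 lookahead=) remaining=[) $]
Step 22: reduce F->num. Stack=[( E + F] ptr=10 lookahead=) remaining=[) $]
Step 23: reduce T->F. Stack=[( E + T] ptr=10 lookahead=) remaining=[) $]
Step 24: reduce E->E + T. Stack=[( E] ptr=10 lookahead=) remaining=[) $]
Step 25: shift ). Stack=[( E )] ptr=11 lookahead=$ remaining=[$]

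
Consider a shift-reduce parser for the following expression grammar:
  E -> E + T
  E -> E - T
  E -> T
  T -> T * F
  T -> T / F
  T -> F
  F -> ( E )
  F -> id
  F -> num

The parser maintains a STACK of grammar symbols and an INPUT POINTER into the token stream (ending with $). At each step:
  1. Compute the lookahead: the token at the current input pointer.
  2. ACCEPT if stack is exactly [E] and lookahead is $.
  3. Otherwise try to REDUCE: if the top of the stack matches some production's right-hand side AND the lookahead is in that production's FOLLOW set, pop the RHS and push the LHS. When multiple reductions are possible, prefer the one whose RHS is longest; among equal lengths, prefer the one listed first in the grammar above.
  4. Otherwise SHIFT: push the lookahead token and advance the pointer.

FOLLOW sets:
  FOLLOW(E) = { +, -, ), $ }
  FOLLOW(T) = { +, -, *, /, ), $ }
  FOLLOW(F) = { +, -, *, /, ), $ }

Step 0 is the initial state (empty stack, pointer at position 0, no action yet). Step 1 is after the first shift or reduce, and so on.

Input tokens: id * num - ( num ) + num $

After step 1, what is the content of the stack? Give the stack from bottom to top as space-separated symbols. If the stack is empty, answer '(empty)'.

Step 1: shift id. Stack=[id] ptr=1 lookahead=* remaining=[* num - ( num ) + num $]

Answer: id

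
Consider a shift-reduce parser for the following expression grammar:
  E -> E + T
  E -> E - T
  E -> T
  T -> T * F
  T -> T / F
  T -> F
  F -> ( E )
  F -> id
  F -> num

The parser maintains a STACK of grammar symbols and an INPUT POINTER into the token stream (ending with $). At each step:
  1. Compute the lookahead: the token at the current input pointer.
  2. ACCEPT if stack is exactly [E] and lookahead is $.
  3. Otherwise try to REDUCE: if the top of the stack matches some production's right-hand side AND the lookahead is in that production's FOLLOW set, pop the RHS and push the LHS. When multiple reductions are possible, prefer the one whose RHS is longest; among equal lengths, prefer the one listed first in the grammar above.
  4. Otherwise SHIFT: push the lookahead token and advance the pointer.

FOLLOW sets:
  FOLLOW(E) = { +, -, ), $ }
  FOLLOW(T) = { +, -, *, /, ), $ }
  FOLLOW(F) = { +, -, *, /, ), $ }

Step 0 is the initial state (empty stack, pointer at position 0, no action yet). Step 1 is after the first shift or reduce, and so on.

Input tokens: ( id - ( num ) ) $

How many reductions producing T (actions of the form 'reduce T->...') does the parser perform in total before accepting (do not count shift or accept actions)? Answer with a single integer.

Answer: 4

Derivation:
Step 1: shift (. Stack=[(] ptr=1 lookahead=id remaining=[id - ( num ) ) $]
Step 2: shift id. Stack=[( id] ptr=2 lookahead=- remaining=[- ( num ) ) $]
Step 3: reduce F->id. Stack=[( F] ptr=2 lookahead=- remaining=[- ( num ) ) $]
Step 4: reduce T->F. Stack=[( T] ptr=2 lookahead=- remaining=[- ( num ) ) $]
Step 5: reduce E->T. Stack=[( E] ptr=2 lookahead=- remaining=[- ( num ) ) $]
Step 6: shift -. Stack=[( E -] ptr=3 lookahead=( remaining=[( num ) ) $]
Step 7: shift (. Stack=[( E - (] ptr=4 lookahead=num remaining=[num ) ) $]
Step 8: shift num. Stack=[( E - ( num] ptr=5 lookahead=) remaining=[) ) $]
Step 9: reduce F->num. Stack=[( E - ( F] ptr=5 lookahead=) remaining=[) ) $]
Step 10: reduce T->F. Stack=[( E - ( T] ptr=5 lookahead=) remaining=[) ) $]
Step 11: reduce E->T. Stack=[( E - ( E] ptr=5 lookahead=) remaining=[) ) $]
Step 12: shift ). Stack=[( E - ( E )] ptr=6 lookahead=) remaining=[) $]
Step 13: reduce F->( E ). Stack=[( E - F] ptr=6 lookahead=) remaining=[) $]
Step 14: reduce T->F. Stack=[( E - T] ptr=6 lookahead=) remaining=[) $]
Step 15: reduce E->E - T. Stack=[( E] ptr=6 lookahead=) remaining=[) $]
Step 16: shift ). Stack=[( E )] ptr=7 lookahead=$ remaining=[$]
Step 17: reduce F->( E ). Stack=[F] ptr=7 lookahead=$ remaining=[$]
Step 18: reduce T->F. Stack=[T] ptr=7 lookahead=$ remaining=[$]
Step 19: reduce E->T. Stack=[E] ptr=7 lookahead=$ remaining=[$]
Step 20: accept. Stack=[E] ptr=7 lookahead=$ remaining=[$]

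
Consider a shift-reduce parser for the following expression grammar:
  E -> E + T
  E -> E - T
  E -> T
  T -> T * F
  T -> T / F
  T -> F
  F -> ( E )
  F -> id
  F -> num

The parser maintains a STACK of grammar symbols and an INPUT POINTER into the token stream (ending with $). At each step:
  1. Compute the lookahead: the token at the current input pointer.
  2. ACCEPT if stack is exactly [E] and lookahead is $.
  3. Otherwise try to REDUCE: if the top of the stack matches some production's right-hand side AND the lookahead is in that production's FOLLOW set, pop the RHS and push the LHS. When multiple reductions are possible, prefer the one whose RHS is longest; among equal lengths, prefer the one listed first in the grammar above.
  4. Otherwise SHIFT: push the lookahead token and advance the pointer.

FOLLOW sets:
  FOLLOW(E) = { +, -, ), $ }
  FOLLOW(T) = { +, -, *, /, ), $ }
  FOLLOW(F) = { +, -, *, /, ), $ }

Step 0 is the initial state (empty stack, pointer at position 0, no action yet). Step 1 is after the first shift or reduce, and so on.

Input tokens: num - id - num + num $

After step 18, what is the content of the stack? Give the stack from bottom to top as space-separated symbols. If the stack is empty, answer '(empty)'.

Step 1: shift num. Stack=[num] ptr=1 lookahead=- remaining=[- id - num + num $]
Step 2: reduce F->num. Stack=[F] ptr=1 lookahead=- remaining=[- id - num + num $]
Step 3: reduce T->F. Stack=[T] ptr=1 lookahead=- remaining=[- id - num + num $]
Step 4: reduce E->T. Stack=[E] ptr=1 lookahead=- remaining=[- id - num + num $]
Step 5: shift -. Stack=[E -] ptr=2 lookahead=id remaining=[id - num + num $]
Step 6: shift id. Stack=[E - id] ptr=3 lookahead=- remaining=[- num + num $]
Step 7: reduce F->id. Stack=[E - F] ptr=3 lookahead=- remaining=[- num + num $]
Step 8: reduce T->F. Stack=[E - T] ptr=3 lookahead=- remaining=[- num + num $]
Step 9: reduce E->E - T. Stack=[E] ptr=3 lookahead=- remaining=[- num + num $]
Step 10: shift -. Stack=[E -] ptr=4 lookahead=num remaining=[num + num $]
Step 11: shift num. Stack=[E - num] ptr=5 lookahead=+ remaining=[+ num $]
Step 12: reduce F->num. Stack=[E - F] ptr=5 lookahead=+ remaining=[+ num $]
Step 13: reduce T->F. Stack=[E - T] ptr=5 lookahead=+ remaining=[+ num $]
Step 14: reduce E->E - T. Stack=[E] ptr=5 lookahead=+ remaining=[+ num $]
Step 15: shift +. Stack=[E +] ptr=6 lookahead=num remaining=[num $]
Step 16: shift num. Stack=[E + num] ptr=7 lookahead=$ remaining=[$]
Step 17: reduce F->num. Stack=[E + F] ptr=7 lookahead=$ remaining=[$]
Step 18: reduce T->F. Stack=[E + T] ptr=7 lookahead=$ remaining=[$]

Answer: E + T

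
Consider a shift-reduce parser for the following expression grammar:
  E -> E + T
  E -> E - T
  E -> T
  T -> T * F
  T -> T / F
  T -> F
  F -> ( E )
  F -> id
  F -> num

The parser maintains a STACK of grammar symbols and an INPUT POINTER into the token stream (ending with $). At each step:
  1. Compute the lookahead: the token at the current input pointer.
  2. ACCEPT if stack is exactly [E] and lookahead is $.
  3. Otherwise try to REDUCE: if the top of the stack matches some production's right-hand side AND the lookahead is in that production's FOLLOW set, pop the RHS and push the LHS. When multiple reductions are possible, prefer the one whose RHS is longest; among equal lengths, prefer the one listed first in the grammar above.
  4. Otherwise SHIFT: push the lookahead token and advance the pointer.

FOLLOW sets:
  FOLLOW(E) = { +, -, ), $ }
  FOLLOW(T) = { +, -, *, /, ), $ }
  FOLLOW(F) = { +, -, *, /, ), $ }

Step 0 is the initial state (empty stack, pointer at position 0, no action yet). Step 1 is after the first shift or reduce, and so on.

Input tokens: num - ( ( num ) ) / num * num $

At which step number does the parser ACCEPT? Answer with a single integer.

Step 1: shift num. Stack=[num] ptr=1 lookahead=- remaining=[- ( ( num ) ) / num * num $]
Step 2: reduce F->num. Stack=[F] ptr=1 lookahead=- remaining=[- ( ( num ) ) / num * num $]
Step 3: reduce T->F. Stack=[T] ptr=1 lookahead=- remaining=[- ( ( num ) ) / num * num $]
Step 4: reduce E->T. Stack=[E] ptr=1 lookahead=- remaining=[- ( ( num ) ) / num * num $]
Step 5: shift -. Stack=[E -] ptr=2 lookahead=( remaining=[( ( num ) ) / num * num $]
Step 6: shift (. Stack=[E - (] ptr=3 lookahead=( remaining=[( num ) ) / num * num $]
Step 7: shift (. Stack=[E - ( (] ptr=4 lookahead=num remaining=[num ) ) / num * num $]
Step 8: shift num. Stack=[E - ( ( num] ptr=5 lookahead=) remaining=[) ) / num * num $]
Step 9: reduce F->num. Stack=[E - ( ( F] ptr=5 lookahead=) remaining=[) ) / num * num $]
Step 10: reduce T->F. Stack=[E - ( ( T] ptr=5 lookahead=) remaining=[) ) / num * num $]
Step 11: reduce E->T. Stack=[E - ( ( E] ptr=5 lookahead=) remaining=[) ) / num * num $]
Step 12: shift ). Stack=[E - ( ( E )] ptr=6 lookahead=) remaining=[) / num * num $]
Step 13: reduce F->( E ). Stack=[E - ( F] ptr=6 lookahead=) remaining=[) / num * num $]
Step 14: reduce T->F. Stack=[E - ( T] ptr=6 lookahead=) remaining=[) / num * num $]
Step 15: reduce E->T. Stack=[E - ( E] ptr=6 lookahead=) remaining=[) / num * num $]
Step 16: shift ). Stack=[E - ( E )] ptr=7 lookahead=/ remaining=[/ num * num $]
Step 17: reduce F->( E ). Stack=[E - F] ptr=7 lookahead=/ remaining=[/ num * num $]
Step 18: reduce T->F. Stack=[E - T] ptr=7 lookahead=/ remaining=[/ num * num $]
Step 19: shift /. Stack=[E - T /] ptr=8 lookahead=num remaining=[num * num $]
Step 20: shift num. Stack=[E - T / num] ptr=9 lookahead=* remaining=[* num $]
Step 21: reduce F->num. Stack=[E - T / F] ptr=9 lookahead=* remaining=[* num $]
Step 22: reduce T->T / F. Stack=[E - T] ptr=9 lookahead=* remaining=[* num $]
Step 23: shift *. Stack=[E - T *] ptr=10 lookahead=num remaining=[num $]
Step 24: shift num. Stack=[E - T * num] ptr=11 lookahead=$ remaining=[$]
Step 25: reduce F->num. Stack=[E - T * F] ptr=11 lookahead=$ remaining=[$]
Step 26: reduce T->T * F. Stack=[E - T] ptr=11 lookahead=$ remaining=[$]
Step 27: reduce E->E - T. Stack=[E] ptr=11 lookahead=$ remaining=[$]
Step 28: accept. Stack=[E] ptr=11 lookahead=$ remaining=[$]

Answer: 28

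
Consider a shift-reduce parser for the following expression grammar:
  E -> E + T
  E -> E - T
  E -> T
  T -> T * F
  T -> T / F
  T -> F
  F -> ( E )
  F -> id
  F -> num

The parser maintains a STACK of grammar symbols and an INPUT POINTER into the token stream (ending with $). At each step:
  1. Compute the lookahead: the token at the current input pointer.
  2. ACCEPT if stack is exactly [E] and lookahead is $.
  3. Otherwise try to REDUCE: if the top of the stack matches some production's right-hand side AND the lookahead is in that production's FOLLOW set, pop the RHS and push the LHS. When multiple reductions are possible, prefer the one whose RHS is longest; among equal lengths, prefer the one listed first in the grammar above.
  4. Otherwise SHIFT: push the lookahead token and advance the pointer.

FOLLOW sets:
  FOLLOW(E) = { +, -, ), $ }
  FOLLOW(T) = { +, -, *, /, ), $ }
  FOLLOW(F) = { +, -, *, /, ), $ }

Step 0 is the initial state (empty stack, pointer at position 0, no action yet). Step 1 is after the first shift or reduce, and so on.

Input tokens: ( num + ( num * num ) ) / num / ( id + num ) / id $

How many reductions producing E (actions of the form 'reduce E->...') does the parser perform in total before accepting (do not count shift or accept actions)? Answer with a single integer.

Step 1: shift (. Stack=[(] ptr=1 lookahead=num remaining=[num + ( num * num ) ) / num / ( id + num ) / id $]
Step 2: shift num. Stack=[( num] ptr=2 lookahead=+ remaining=[+ ( num * num ) ) / num / ( id + num ) / id $]
Step 3: reduce F->num. Stack=[( F] ptr=2 lookahead=+ remaining=[+ ( num * num ) ) / num / ( id + num ) / id $]
Step 4: reduce T->F. Stack=[( T] ptr=2 lookahead=+ remaining=[+ ( num * num ) ) / num / ( id + num ) / id $]
Step 5: reduce E->T. Stack=[( E] ptr=2 lookahead=+ remaining=[+ ( num * num ) ) / num / ( id + num ) / id $]
Step 6: shift +. Stack=[( E +] ptr=3 lookahead=( remaining=[( num * num ) ) / num / ( id + num ) / id $]
Step 7: shift (. Stack=[( E + (] ptr=4 lookahead=num remaining=[num * num ) ) / num / ( id + num ) / id $]
Step 8: shift num. Stack=[( E + ( num] ptr=5 lookahead=* remaining=[* num ) ) / num / ( id + num ) / id $]
Step 9: reduce F->num. Stack=[( E + ( F] ptr=5 lookahead=* remaining=[* num ) ) / num / ( id + num ) / id $]
Step 10: reduce T->F. Stack=[( E + ( T] ptr=5 lookahead=* remaining=[* num ) ) / num / ( id + num ) / id $]
Step 11: shift *. Stack=[( E + ( T *] ptr=6 lookahead=num remaining=[num ) ) / num / ( id + num ) / id $]
Step 12: shift num. Stack=[( E + ( T * num] ptr=7 lookahead=) remaining=[) ) / num / ( id + num ) / id $]
Step 13: reduce F->num. Stack=[( E + ( T * F] ptr=7 lookahead=) remaining=[) ) / num / ( id + num ) / id $]
Step 14: reduce T->T * F. Stack=[( E + ( T] ptr=7 lookahead=) remaining=[) ) / num / ( id + num ) / id $]
Step 15: reduce E->T. Stack=[( E + ( E] ptr=7 lookahead=) remaining=[) ) / num / ( id + num ) / id $]
Step 16: shift ). Stack=[( E + ( E )] ptr=8 lookahead=) remaining=[) / num / ( id + num ) / id $]
Step 17: reduce F->( E ). Stack=[( E + F] ptr=8 lookahead=) remaining=[) / num / ( id + num ) / id $]
Step 18: reduce T->F. Stack=[( E + T] ptr=8 lookahead=) remaining=[) / num / ( id + num ) / id $]
Step 19: reduce E->E + T. Stack=[( E] ptr=8 lookahead=) remaining=[) / num / ( id + num ) / id $]
Step 20: shift ). Stack=[( E )] ptr=9 lookahead=/ remaining=[/ num / ( id + num ) / id $]
Step 21: reduce F->( E ). Stack=[F] ptr=9 lookahead=/ remaining=[/ num / ( id + num ) / id $]
Step 22: reduce T->F. Stack=[T] ptr=9 lookahead=/ remaining=[/ num / ( id + num ) / id $]
Step 23: shift /. Stack=[T /] ptr=10 lookahead=num remaining=[num / ( id + num ) / id $]
Step 24: shift num. Stack=[T / num] ptr=11 lookahead=/ remaining=[/ ( id + num ) / id $]
Step 25: reduce F->num. Stack=[T / F] ptr=11 lookahead=/ remaining=[/ ( id + num ) / id $]
Step 26: reduce T->T / F. Stack=[T] ptr=11 lookahead=/ remaining=[/ ( id + num ) / id $]
Step 27: shift /. Stack=[T /] ptr=12 lookahead=( remaining=[( id + num ) / id $]
Step 28: shift (. Stack=[T / (] ptr=13 lookahead=id remaining=[id + num ) / id $]
Step 29: shift id. Stack=[T / ( id] ptr=14 lookahead=+ remaining=[+ num ) / id $]
Step 30: reduce F->id. Stack=[T / ( F] ptr=14 lookahead=+ remaining=[+ num ) / id $]
Step 31: reduce T->F. Stack=[T / ( T] ptr=14 lookahead=+ remaining=[+ num ) / id $]
Step 32: reduce E->T. Stack=[T / ( E] ptr=14 lookahead=+ remaining=[+ num ) / id $]
Step 33: shift +. Stack=[T / ( E +] ptr=15 lookahead=num remaining=[num ) / id $]
Step 34: shift num. Stack=[T / ( E + num] ptr=16 lookahead=) remaining=[) / id $]
Step 35: reduce F->num. Stack=[T / ( E + F] ptr=16 lookahead=) remaining=[) / id $]
Step 36: reduce T->F. Stack=[T / ( E + T] ptr=16 lookahead=) remaining=[) / id $]
Step 37: reduce E->E + T. Stack=[T / ( E] ptr=16 lookahead=) remaining=[) / id $]
Step 38: shift ). Stack=[T / ( E )] ptr=17 lookahead=/ remaining=[/ id $]
Step 39: reduce F->( E ). Stack=[T / F] ptr=17 lookahead=/ remaining=[/ id $]
Step 40: reduce T->T / F. Stack=[T] ptr=17 lookahead=/ remaining=[/ id $]
Step 41: shift /. Stack=[T /] ptr=18 lookahead=id remaining=[id $]
Step 42: shift id. Stack=[T / id] ptr=19 lookahead=$ remaining=[$]
Step 43: reduce F->id. Stack=[T / F] ptr=19 lookahead=$ remaining=[$]
Step 44: reduce T->T / F. Stack=[T] ptr=19 lookahead=$ remaining=[$]
Step 45: reduce E->T. Stack=[E] ptr=19 lookahead=$ remaining=[$]
Step 46: accept. Stack=[E] ptr=19 lookahead=$ remaining=[$]

Answer: 6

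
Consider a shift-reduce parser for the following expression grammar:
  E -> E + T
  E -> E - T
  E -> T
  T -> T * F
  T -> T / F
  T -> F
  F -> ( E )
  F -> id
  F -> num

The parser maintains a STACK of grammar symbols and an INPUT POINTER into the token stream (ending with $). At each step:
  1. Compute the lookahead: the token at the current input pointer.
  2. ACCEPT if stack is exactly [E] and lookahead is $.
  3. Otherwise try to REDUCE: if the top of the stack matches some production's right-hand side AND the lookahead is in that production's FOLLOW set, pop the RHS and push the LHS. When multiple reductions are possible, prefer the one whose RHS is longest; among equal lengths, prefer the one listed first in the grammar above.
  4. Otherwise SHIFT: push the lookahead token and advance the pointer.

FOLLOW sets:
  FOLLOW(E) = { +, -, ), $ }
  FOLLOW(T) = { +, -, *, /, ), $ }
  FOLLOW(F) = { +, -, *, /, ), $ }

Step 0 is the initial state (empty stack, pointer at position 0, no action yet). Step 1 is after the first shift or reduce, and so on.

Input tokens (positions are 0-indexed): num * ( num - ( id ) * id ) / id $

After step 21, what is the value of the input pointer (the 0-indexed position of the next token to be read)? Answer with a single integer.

Step 1: shift num. Stack=[num] ptr=1 lookahead=* remaining=[* ( num - ( id ) * id ) / id $]
Step 2: reduce F->num. Stack=[F] ptr=1 lookahead=* remaining=[* ( num - ( id ) * id ) / id $]
Step 3: reduce T->F. Stack=[T] ptr=1 lookahead=* remaining=[* ( num - ( id ) * id ) / id $]
Step 4: shift *. Stack=[T *] ptr=2 lookahead=( remaining=[( num - ( id ) * id ) / id $]
Step 5: shift (. Stack=[T * (] ptr=3 lookahead=num remaining=[num - ( id ) * id ) / id $]
Step 6: shift num. Stack=[T * ( num] ptr=4 lookahead=- remaining=[- ( id ) * id ) / id $]
Step 7: reduce F->num. Stack=[T * ( F] ptr=4 lookahead=- remaining=[- ( id ) * id ) / id $]
Step 8: reduce T->F. Stack=[T * ( T] ptr=4 lookahead=- remaining=[- ( id ) * id ) / id $]
Step 9: reduce E->T. Stack=[T * ( E] ptr=4 lookahead=- remaining=[- ( id ) * id ) / id $]
Step 10: shift -. Stack=[T * ( E -] ptr=5 lookahead=( remaining=[( id ) * id ) / id $]
Step 11: shift (. Stack=[T * ( E - (] ptr=6 lookahead=id remaining=[id ) * id ) / id $]
Step 12: shift id. Stack=[T * ( E - ( id] ptr=7 lookahead=) remaining=[) * id ) / id $]
Step 13: reduce F->id. Stack=[T * ( E - ( F] ptr=7 lookahead=) remaining=[) * id ) / id $]
Step 14: reduce T->F. Stack=[T * ( E - ( T] ptr=7 lookahead=) remaining=[) * id ) / id $]
Step 15: reduce E->T. Stack=[T * ( E - ( E] ptr=7 lookahead=) remaining=[) * id ) / id $]
Step 16: shift ). Stack=[T * ( E - ( E )] ptr=8 lookahead=* remaining=[* id ) / id $]
Step 17: reduce F->( E ). Stack=[T * ( E - F] ptr=8 lookahead=* remaining=[* id ) / id $]
Step 18: reduce T->F. Stack=[T * ( E - T] ptr=8 lookahead=* remaining=[* id ) / id $]
Step 19: shift *. Stack=[T * ( E - T *] ptr=9 lookahead=id remaining=[id ) / id $]
Step 20: shift id. Stack=[T * ( E - T * id] ptr=10 lookahead=) remaining=[) / id $]
Step 21: reduce F->id. Stack=[T * ( E - T * F] ptr=10 lookahead=) remaining=[) / id $]

Answer: 10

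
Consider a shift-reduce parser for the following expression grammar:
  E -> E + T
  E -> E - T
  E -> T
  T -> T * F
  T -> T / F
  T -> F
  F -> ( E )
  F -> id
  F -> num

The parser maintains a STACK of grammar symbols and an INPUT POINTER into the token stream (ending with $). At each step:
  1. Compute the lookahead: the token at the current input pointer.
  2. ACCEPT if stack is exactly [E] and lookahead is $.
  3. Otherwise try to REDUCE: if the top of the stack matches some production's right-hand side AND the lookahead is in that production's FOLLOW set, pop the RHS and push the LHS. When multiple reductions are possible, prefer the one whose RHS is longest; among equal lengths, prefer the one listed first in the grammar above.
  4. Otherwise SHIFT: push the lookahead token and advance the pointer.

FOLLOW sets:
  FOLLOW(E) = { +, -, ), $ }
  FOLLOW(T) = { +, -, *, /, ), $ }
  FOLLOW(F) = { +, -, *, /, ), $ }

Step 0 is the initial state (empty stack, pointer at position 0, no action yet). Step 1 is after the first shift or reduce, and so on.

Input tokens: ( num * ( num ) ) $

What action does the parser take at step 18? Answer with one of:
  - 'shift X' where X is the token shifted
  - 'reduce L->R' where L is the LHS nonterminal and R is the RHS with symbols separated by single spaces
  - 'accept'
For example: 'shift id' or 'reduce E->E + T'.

Answer: reduce E->T

Derivation:
Step 1: shift (. Stack=[(] ptr=1 lookahead=num remaining=[num * ( num ) ) $]
Step 2: shift num. Stack=[( num] ptr=2 lookahead=* remaining=[* ( num ) ) $]
Step 3: reduce F->num. Stack=[( F] ptr=2 lookahead=* remaining=[* ( num ) ) $]
Step 4: reduce T->F. Stack=[( T] ptr=2 lookahead=* remaining=[* ( num ) ) $]
Step 5: shift *. Stack=[( T *] ptr=3 lookahead=( remaining=[( num ) ) $]
Step 6: shift (. Stack=[( T * (] ptr=4 lookahead=num remaining=[num ) ) $]
Step 7: shift num. Stack=[( T * ( num] ptr=5 lookahead=) remaining=[) ) $]
Step 8: reduce F->num. Stack=[( T * ( F] ptr=5 lookahead=) remaining=[) ) $]
Step 9: reduce T->F. Stack=[( T * ( T] ptr=5 lookahead=) remaining=[) ) $]
Step 10: reduce E->T. Stack=[( T * ( E] ptr=5 lookahead=) remaining=[) ) $]
Step 11: shift ). Stack=[( T * ( E )] ptr=6 lookahead=) remaining=[) $]
Step 12: reduce F->( E ). Stack=[( T * F] ptr=6 lookahead=) remaining=[) $]
Step 13: reduce T->T * F. Stack=[( T] ptr=6 lookahead=) remaining=[) $]
Step 14: reduce E->T. Stack=[( E] ptr=6 lookahead=) remaining=[) $]
Step 15: shift ). Stack=[( E )] ptr=7 lookahead=$ remaining=[$]
Step 16: reduce F->( E ). Stack=[F] ptr=7 lookahead=$ remaining=[$]
Step 17: reduce T->F. Stack=[T] ptr=7 lookahead=$ remaining=[$]
Step 18: reduce E->T. Stack=[E] ptr=7 lookahead=$ remaining=[$]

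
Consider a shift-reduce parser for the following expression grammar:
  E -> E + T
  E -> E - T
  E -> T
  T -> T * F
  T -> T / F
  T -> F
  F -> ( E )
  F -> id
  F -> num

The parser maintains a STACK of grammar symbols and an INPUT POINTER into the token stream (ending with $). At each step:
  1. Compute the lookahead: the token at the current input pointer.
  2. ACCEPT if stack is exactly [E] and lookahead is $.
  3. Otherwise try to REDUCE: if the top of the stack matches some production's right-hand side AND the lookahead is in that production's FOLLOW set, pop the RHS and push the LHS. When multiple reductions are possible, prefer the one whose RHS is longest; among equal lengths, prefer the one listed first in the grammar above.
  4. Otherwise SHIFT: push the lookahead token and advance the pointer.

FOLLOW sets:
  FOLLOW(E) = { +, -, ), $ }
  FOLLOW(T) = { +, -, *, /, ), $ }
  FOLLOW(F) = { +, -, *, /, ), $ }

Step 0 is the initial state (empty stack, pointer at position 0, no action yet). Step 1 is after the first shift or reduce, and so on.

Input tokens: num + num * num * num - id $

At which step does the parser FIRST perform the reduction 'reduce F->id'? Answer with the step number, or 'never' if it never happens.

Step 1: shift num. Stack=[num] ptr=1 lookahead=+ remaining=[+ num * num * num - id $]
Step 2: reduce F->num. Stack=[F] ptr=1 lookahead=+ remaining=[+ num * num * num - id $]
Step 3: reduce T->F. Stack=[T] ptr=1 lookahead=+ remaining=[+ num * num * num - id $]
Step 4: reduce E->T. Stack=[E] ptr=1 lookahead=+ remaining=[+ num * num * num - id $]
Step 5: shift +. Stack=[E +] ptr=2 lookahead=num remaining=[num * num * num - id $]
Step 6: shift num. Stack=[E + num] ptr=3 lookahead=* remaining=[* num * num - id $]
Step 7: reduce F->num. Stack=[E + F] ptr=3 lookahead=* remaining=[* num * num - id $]
Step 8: reduce T->F. Stack=[E + T] ptr=3 lookahead=* remaining=[* num * num - id $]
Step 9: shift *. Stack=[E + T *] ptr=4 lookahead=num remaining=[num * num - id $]
Step 10: shift num. Stack=[E + T * num] ptr=5 lookahead=* remaining=[* num - id $]
Step 11: reduce F->num. Stack=[E + T * F] ptr=5 lookahead=* remaining=[* num - id $]
Step 12: reduce T->T * F. Stack=[E + T] ptr=5 lookahead=* remaining=[* num - id $]
Step 13: shift *. Stack=[E + T *] ptr=6 lookahead=num remaining=[num - id $]
Step 14: shift num. Stack=[E + T * num] ptr=7 lookahead=- remaining=[- id $]
Step 15: reduce F->num. Stack=[E + T * F] ptr=7 lookahead=- remaining=[- id $]
Step 16: reduce T->T * F. Stack=[E + T] ptr=7 lookahead=- remaining=[- id $]
Step 17: reduce E->E + T. Stack=[E] ptr=7 lookahead=- remaining=[- id $]
Step 18: shift -. Stack=[E -] ptr=8 lookahead=id remaining=[id $]
Step 19: shift id. Stack=[E - id] ptr=9 lookahead=$ remaining=[$]
Step 20: reduce F->id. Stack=[E - F] ptr=9 lookahead=$ remaining=[$]

Answer: 20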